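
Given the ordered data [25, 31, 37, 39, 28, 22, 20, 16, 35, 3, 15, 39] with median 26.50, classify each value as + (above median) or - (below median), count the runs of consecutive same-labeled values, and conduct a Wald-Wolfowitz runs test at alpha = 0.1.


Step 1: Compute median = 26.50; label A = above, B = below.
Labels in order: BAAAABBBABBA  (n_A = 6, n_B = 6)
Step 2: Count runs R = 6.
Step 3: Under H0 (random ordering), E[R] = 2*n_A*n_B/(n_A+n_B) + 1 = 2*6*6/12 + 1 = 7.0000.
        Var[R] = 2*n_A*n_B*(2*n_A*n_B - n_A - n_B) / ((n_A+n_B)^2 * (n_A+n_B-1)) = 4320/1584 = 2.7273.
        SD[R] = 1.6514.
Step 4: Continuity-corrected z = (R + 0.5 - E[R]) / SD[R] = (6 + 0.5 - 7.0000) / 1.6514 = -0.3028.
Step 5: Two-sided p-value via normal approximation = 2*(1 - Phi(|z|)) = 0.762069.
Step 6: alpha = 0.1. fail to reject H0.

R = 6, z = -0.3028, p = 0.762069, fail to reject H0.


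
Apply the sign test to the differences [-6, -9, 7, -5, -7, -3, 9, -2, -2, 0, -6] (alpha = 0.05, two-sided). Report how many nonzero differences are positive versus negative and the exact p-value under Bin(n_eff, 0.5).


Step 1: Discard zero differences. Original n = 11; n_eff = number of nonzero differences = 10.
Nonzero differences (with sign): -6, -9, +7, -5, -7, -3, +9, -2, -2, -6
Step 2: Count signs: positive = 2, negative = 8.
Step 3: Under H0: P(positive) = 0.5, so the number of positives S ~ Bin(10, 0.5).
Step 4: Two-sided exact p-value = sum of Bin(10,0.5) probabilities at or below the observed probability = 0.109375.
Step 5: alpha = 0.05. fail to reject H0.

n_eff = 10, pos = 2, neg = 8, p = 0.109375, fail to reject H0.


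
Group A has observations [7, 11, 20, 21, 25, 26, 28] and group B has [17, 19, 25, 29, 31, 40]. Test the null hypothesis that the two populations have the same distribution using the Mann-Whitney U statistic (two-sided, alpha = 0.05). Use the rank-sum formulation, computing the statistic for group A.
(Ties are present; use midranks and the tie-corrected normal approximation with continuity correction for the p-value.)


Step 1: Combine and sort all 13 observations; assign midranks.
sorted (value, group): (7,X), (11,X), (17,Y), (19,Y), (20,X), (21,X), (25,X), (25,Y), (26,X), (28,X), (29,Y), (31,Y), (40,Y)
ranks: 7->1, 11->2, 17->3, 19->4, 20->5, 21->6, 25->7.5, 25->7.5, 26->9, 28->10, 29->11, 31->12, 40->13
Step 2: Rank sum for X: R1 = 1 + 2 + 5 + 6 + 7.5 + 9 + 10 = 40.5.
Step 3: U_X = R1 - n1(n1+1)/2 = 40.5 - 7*8/2 = 40.5 - 28 = 12.5.
       U_Y = n1*n2 - U_X = 42 - 12.5 = 29.5.
Step 4: Ties are present, so use the tie-corrected normal approximation (with continuity correction) for the p-value.
Step 5: p-value = 0.252445; compare to alpha = 0.05. fail to reject H0.

U_X = 12.5, p = 0.252445, fail to reject H0 at alpha = 0.05.


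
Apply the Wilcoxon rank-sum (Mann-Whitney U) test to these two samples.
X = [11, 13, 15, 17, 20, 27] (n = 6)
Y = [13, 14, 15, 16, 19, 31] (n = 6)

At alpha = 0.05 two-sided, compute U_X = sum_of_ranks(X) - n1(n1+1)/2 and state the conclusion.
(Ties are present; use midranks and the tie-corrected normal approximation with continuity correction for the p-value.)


Step 1: Combine and sort all 12 observations; assign midranks.
sorted (value, group): (11,X), (13,X), (13,Y), (14,Y), (15,X), (15,Y), (16,Y), (17,X), (19,Y), (20,X), (27,X), (31,Y)
ranks: 11->1, 13->2.5, 13->2.5, 14->4, 15->5.5, 15->5.5, 16->7, 17->8, 19->9, 20->10, 27->11, 31->12
Step 2: Rank sum for X: R1 = 1 + 2.5 + 5.5 + 8 + 10 + 11 = 38.
Step 3: U_X = R1 - n1(n1+1)/2 = 38 - 6*7/2 = 38 - 21 = 17.
       U_Y = n1*n2 - U_X = 36 - 17 = 19.
Step 4: Ties are present, so use the tie-corrected normal approximation (with continuity correction) for the p-value.
Step 5: p-value = 0.935962; compare to alpha = 0.05. fail to reject H0.

U_X = 17, p = 0.935962, fail to reject H0 at alpha = 0.05.


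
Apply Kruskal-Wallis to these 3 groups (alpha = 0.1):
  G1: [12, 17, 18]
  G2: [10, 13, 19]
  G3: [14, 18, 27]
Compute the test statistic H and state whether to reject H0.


Step 1: Combine all N = 9 observations and assign midranks.
sorted (value, group, rank): (10,G2,1), (12,G1,2), (13,G2,3), (14,G3,4), (17,G1,5), (18,G1,6.5), (18,G3,6.5), (19,G2,8), (27,G3,9)
Step 2: Sum ranks within each group.
R_1 = 13.5 (n_1 = 3)
R_2 = 12 (n_2 = 3)
R_3 = 19.5 (n_3 = 3)
Step 3: H = 12/(N(N+1)) * sum(R_i^2/n_i) - 3(N+1)
     = 12/(9*10) * (13.5^2/3 + 12^2/3 + 19.5^2/3) - 3*10
     = 0.133333 * 235.5 - 30
     = 1.400000.
Step 4: Ties present; correction factor C = 1 - 6/(9^3 - 9) = 0.991667. Corrected H = 1.400000 / 0.991667 = 1.411765.
Step 5: Under H0, H ~ chi^2(2); p-value = 0.493673.
Step 6: alpha = 0.1. fail to reject H0.

H = 1.4118, df = 2, p = 0.493673, fail to reject H0.


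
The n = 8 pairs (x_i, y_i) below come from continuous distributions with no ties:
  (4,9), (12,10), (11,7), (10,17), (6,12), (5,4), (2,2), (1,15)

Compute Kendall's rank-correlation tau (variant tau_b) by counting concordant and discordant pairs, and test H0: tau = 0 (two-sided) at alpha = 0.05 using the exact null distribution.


Step 1: Enumerate the 28 unordered pairs (i,j) with i<j and classify each by sign(x_j-x_i) * sign(y_j-y_i).
  (1,2):dx=+8,dy=+1->C; (1,3):dx=+7,dy=-2->D; (1,4):dx=+6,dy=+8->C; (1,5):dx=+2,dy=+3->C
  (1,6):dx=+1,dy=-5->D; (1,7):dx=-2,dy=-7->C; (1,8):dx=-3,dy=+6->D; (2,3):dx=-1,dy=-3->C
  (2,4):dx=-2,dy=+7->D; (2,5):dx=-6,dy=+2->D; (2,6):dx=-7,dy=-6->C; (2,7):dx=-10,dy=-8->C
  (2,8):dx=-11,dy=+5->D; (3,4):dx=-1,dy=+10->D; (3,5):dx=-5,dy=+5->D; (3,6):dx=-6,dy=-3->C
  (3,7):dx=-9,dy=-5->C; (3,8):dx=-10,dy=+8->D; (4,5):dx=-4,dy=-5->C; (4,6):dx=-5,dy=-13->C
  (4,7):dx=-8,dy=-15->C; (4,8):dx=-9,dy=-2->C; (5,6):dx=-1,dy=-8->C; (5,7):dx=-4,dy=-10->C
  (5,8):dx=-5,dy=+3->D; (6,7):dx=-3,dy=-2->C; (6,8):dx=-4,dy=+11->D; (7,8):dx=-1,dy=+13->D
Step 2: C = 16, D = 12, total pairs = 28.
Step 3: tau = (C - D)/(n(n-1)/2) = (16 - 12)/28 = 0.142857.
Step 4: Exact two-sided p-value (enumerate n! = 40320 permutations of y under H0): p = 0.719544.
Step 5: alpha = 0.05. fail to reject H0.

tau_b = 0.1429 (C=16, D=12), p = 0.719544, fail to reject H0.


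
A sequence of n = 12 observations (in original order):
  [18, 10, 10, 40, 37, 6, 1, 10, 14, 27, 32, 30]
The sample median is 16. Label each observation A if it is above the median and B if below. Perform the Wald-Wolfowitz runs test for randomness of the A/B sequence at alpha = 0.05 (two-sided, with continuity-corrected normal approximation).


Step 1: Compute median = 16; label A = above, B = below.
Labels in order: ABBAABBBBAAA  (n_A = 6, n_B = 6)
Step 2: Count runs R = 5.
Step 3: Under H0 (random ordering), E[R] = 2*n_A*n_B/(n_A+n_B) + 1 = 2*6*6/12 + 1 = 7.0000.
        Var[R] = 2*n_A*n_B*(2*n_A*n_B - n_A - n_B) / ((n_A+n_B)^2 * (n_A+n_B-1)) = 4320/1584 = 2.7273.
        SD[R] = 1.6514.
Step 4: Continuity-corrected z = (R + 0.5 - E[R]) / SD[R] = (5 + 0.5 - 7.0000) / 1.6514 = -0.9083.
Step 5: Two-sided p-value via normal approximation = 2*(1 - Phi(|z|)) = 0.363722.
Step 6: alpha = 0.05. fail to reject H0.

R = 5, z = -0.9083, p = 0.363722, fail to reject H0.


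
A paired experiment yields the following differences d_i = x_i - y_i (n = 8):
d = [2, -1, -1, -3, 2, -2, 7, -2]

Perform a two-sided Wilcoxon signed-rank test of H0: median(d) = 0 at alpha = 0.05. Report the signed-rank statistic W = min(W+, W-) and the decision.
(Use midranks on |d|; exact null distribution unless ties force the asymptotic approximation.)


Step 1: Drop any zero differences (none here) and take |d_i|.
|d| = [2, 1, 1, 3, 2, 2, 7, 2]
Step 2: Midrank |d_i| (ties get averaged ranks).
ranks: |2|->4.5, |1|->1.5, |1|->1.5, |3|->7, |2|->4.5, |2|->4.5, |7|->8, |2|->4.5
Step 3: Attach original signs; sum ranks with positive sign and with negative sign.
W+ = 4.5 + 4.5 + 8 = 17
W- = 1.5 + 1.5 + 7 + 4.5 + 4.5 = 19
(Check: W+ + W- = 36 should equal n(n+1)/2 = 36.)
Step 4: Test statistic W = min(W+, W-) = 17.
Step 5: Ties in |d|, so use the tie-corrected normal approximation.
        E[W] = n(n+1)/4 = 8*9/4 = 18.
        Tie groups: |d|=1 (t=2), |d|=2 (t=4); sum(t^3 - t) = 66.
        Var[W] = n(n+1)(2n+1)/24 - sum(t^3-t)/48 = 1224/24 - 66/48 = 49.625.
        z = (W - E[W]) / sqrt(Var[W]) = (17 - 18) / 7.0445 = -0.1420.
        Two-sided p = 2*Phi(z) = 0.887116.
Step 6: alpha = 0.05. fail to reject H0.

W+ = 17, W- = 19, W = min = 17, p = 0.887116, fail to reject H0.


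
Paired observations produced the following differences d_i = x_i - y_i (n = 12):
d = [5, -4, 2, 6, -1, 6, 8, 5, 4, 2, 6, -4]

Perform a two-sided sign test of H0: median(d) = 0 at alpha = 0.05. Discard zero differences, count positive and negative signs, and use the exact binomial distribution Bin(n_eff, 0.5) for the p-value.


Step 1: Discard zero differences. Original n = 12; n_eff = number of nonzero differences = 12.
Nonzero differences (with sign): +5, -4, +2, +6, -1, +6, +8, +5, +4, +2, +6, -4
Step 2: Count signs: positive = 9, negative = 3.
Step 3: Under H0: P(positive) = 0.5, so the number of positives S ~ Bin(12, 0.5).
Step 4: Two-sided exact p-value = sum of Bin(12,0.5) probabilities at or below the observed probability = 0.145996.
Step 5: alpha = 0.05. fail to reject H0.

n_eff = 12, pos = 9, neg = 3, p = 0.145996, fail to reject H0.


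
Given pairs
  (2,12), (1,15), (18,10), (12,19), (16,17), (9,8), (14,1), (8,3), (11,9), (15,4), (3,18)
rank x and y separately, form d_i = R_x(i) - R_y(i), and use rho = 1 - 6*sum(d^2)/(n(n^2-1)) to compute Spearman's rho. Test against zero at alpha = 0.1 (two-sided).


Step 1: Rank x and y separately (midranks; no ties here).
rank(x): 2->2, 1->1, 18->11, 12->7, 16->10, 9->5, 14->8, 8->4, 11->6, 15->9, 3->3
rank(y): 12->7, 15->8, 10->6, 19->11, 17->9, 8->4, 1->1, 3->2, 9->5, 4->3, 18->10
Step 2: d_i = R_x(i) - R_y(i); compute d_i^2.
  (2-7)^2=25, (1-8)^2=49, (11-6)^2=25, (7-11)^2=16, (10-9)^2=1, (5-4)^2=1, (8-1)^2=49, (4-2)^2=4, (6-5)^2=1, (9-3)^2=36, (3-10)^2=49
sum(d^2) = 256.
Step 3: rho = 1 - 6*256 / (11*(11^2 - 1)) = 1 - 1536/1320 = -0.163636.
Step 4: Under H0, t = rho * sqrt((n-2)/(1-rho^2)) = -0.4976 ~ t(9).
Step 5: Two-sided p-value from the t-distribution with 9 df = 0.630685.
Step 6: alpha = 0.1. fail to reject H0.

rho = -0.1636, p = 0.630685, fail to reject H0 at alpha = 0.1.


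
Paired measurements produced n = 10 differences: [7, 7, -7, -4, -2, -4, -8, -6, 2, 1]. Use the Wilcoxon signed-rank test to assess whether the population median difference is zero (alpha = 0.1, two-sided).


Step 1: Drop any zero differences (none here) and take |d_i|.
|d| = [7, 7, 7, 4, 2, 4, 8, 6, 2, 1]
Step 2: Midrank |d_i| (ties get averaged ranks).
ranks: |7|->8, |7|->8, |7|->8, |4|->4.5, |2|->2.5, |4|->4.5, |8|->10, |6|->6, |2|->2.5, |1|->1
Step 3: Attach original signs; sum ranks with positive sign and with negative sign.
W+ = 8 + 8 + 2.5 + 1 = 19.5
W- = 8 + 4.5 + 2.5 + 4.5 + 10 + 6 = 35.5
(Check: W+ + W- = 55 should equal n(n+1)/2 = 55.)
Step 4: Test statistic W = min(W+, W-) = 19.5.
Step 5: Ties in |d|, so use the tie-corrected normal approximation.
        E[W] = n(n+1)/4 = 10*11/4 = 27.5.
        Tie groups: |d|=2 (t=2), |d|=4 (t=2), |d|=7 (t=3); sum(t^3 - t) = 36.
        Var[W] = n(n+1)(2n+1)/24 - sum(t^3-t)/48 = 2310/24 - 36/48 = 95.5.
        z = (W - E[W]) / sqrt(Var[W]) = (19.5 - 27.5) / 9.7724 = -0.8186.
        Two-sided p = 2*Phi(z) = 0.412997.
Step 6: alpha = 0.1. fail to reject H0.

W+ = 19.5, W- = 35.5, W = min = 19.5, p = 0.412997, fail to reject H0.


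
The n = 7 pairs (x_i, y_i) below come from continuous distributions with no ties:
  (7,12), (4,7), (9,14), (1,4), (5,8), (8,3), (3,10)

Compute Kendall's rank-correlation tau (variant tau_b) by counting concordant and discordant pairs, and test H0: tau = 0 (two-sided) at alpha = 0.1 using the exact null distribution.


Step 1: Enumerate the 21 unordered pairs (i,j) with i<j and classify each by sign(x_j-x_i) * sign(y_j-y_i).
  (1,2):dx=-3,dy=-5->C; (1,3):dx=+2,dy=+2->C; (1,4):dx=-6,dy=-8->C; (1,5):dx=-2,dy=-4->C
  (1,6):dx=+1,dy=-9->D; (1,7):dx=-4,dy=-2->C; (2,3):dx=+5,dy=+7->C; (2,4):dx=-3,dy=-3->C
  (2,5):dx=+1,dy=+1->C; (2,6):dx=+4,dy=-4->D; (2,7):dx=-1,dy=+3->D; (3,4):dx=-8,dy=-10->C
  (3,5):dx=-4,dy=-6->C; (3,6):dx=-1,dy=-11->C; (3,7):dx=-6,dy=-4->C; (4,5):dx=+4,dy=+4->C
  (4,6):dx=+7,dy=-1->D; (4,7):dx=+2,dy=+6->C; (5,6):dx=+3,dy=-5->D; (5,7):dx=-2,dy=+2->D
  (6,7):dx=-5,dy=+7->D
Step 2: C = 14, D = 7, total pairs = 21.
Step 3: tau = (C - D)/(n(n-1)/2) = (14 - 7)/21 = 0.333333.
Step 4: Exact two-sided p-value (enumerate n! = 5040 permutations of y under H0): p = 0.381349.
Step 5: alpha = 0.1. fail to reject H0.

tau_b = 0.3333 (C=14, D=7), p = 0.381349, fail to reject H0.


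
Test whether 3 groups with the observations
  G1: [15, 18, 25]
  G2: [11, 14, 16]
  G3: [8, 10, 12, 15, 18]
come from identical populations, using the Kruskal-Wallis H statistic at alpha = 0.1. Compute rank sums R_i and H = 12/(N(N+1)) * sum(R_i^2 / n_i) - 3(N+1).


Step 1: Combine all N = 11 observations and assign midranks.
sorted (value, group, rank): (8,G3,1), (10,G3,2), (11,G2,3), (12,G3,4), (14,G2,5), (15,G1,6.5), (15,G3,6.5), (16,G2,8), (18,G1,9.5), (18,G3,9.5), (25,G1,11)
Step 2: Sum ranks within each group.
R_1 = 27 (n_1 = 3)
R_2 = 16 (n_2 = 3)
R_3 = 23 (n_3 = 5)
Step 3: H = 12/(N(N+1)) * sum(R_i^2/n_i) - 3(N+1)
     = 12/(11*12) * (27^2/3 + 16^2/3 + 23^2/5) - 3*12
     = 0.090909 * 434.133 - 36
     = 3.466667.
Step 4: Ties present; correction factor C = 1 - 12/(11^3 - 11) = 0.990909. Corrected H = 3.466667 / 0.990909 = 3.498471.
Step 5: Under H0, H ~ chi^2(2); p-value = 0.173907.
Step 6: alpha = 0.1. fail to reject H0.

H = 3.4985, df = 2, p = 0.173907, fail to reject H0.


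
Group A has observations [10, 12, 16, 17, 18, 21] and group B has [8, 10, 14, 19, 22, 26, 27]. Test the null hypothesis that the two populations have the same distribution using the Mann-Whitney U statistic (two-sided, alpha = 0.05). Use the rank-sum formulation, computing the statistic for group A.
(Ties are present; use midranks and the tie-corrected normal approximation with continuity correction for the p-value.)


Step 1: Combine and sort all 13 observations; assign midranks.
sorted (value, group): (8,Y), (10,X), (10,Y), (12,X), (14,Y), (16,X), (17,X), (18,X), (19,Y), (21,X), (22,Y), (26,Y), (27,Y)
ranks: 8->1, 10->2.5, 10->2.5, 12->4, 14->5, 16->6, 17->7, 18->8, 19->9, 21->10, 22->11, 26->12, 27->13
Step 2: Rank sum for X: R1 = 2.5 + 4 + 6 + 7 + 8 + 10 = 37.5.
Step 3: U_X = R1 - n1(n1+1)/2 = 37.5 - 6*7/2 = 37.5 - 21 = 16.5.
       U_Y = n1*n2 - U_X = 42 - 16.5 = 25.5.
Step 4: Ties are present, so use the tie-corrected normal approximation (with continuity correction) for the p-value.
Step 5: p-value = 0.567176; compare to alpha = 0.05. fail to reject H0.

U_X = 16.5, p = 0.567176, fail to reject H0 at alpha = 0.05.


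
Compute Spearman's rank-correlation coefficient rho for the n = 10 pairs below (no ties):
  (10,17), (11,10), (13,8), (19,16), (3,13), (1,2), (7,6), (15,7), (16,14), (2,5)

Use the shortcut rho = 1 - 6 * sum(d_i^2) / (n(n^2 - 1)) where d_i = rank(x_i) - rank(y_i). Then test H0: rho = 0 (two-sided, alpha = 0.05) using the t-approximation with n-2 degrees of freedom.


Step 1: Rank x and y separately (midranks; no ties here).
rank(x): 10->5, 11->6, 13->7, 19->10, 3->3, 1->1, 7->4, 15->8, 16->9, 2->2
rank(y): 17->10, 10->6, 8->5, 16->9, 13->7, 2->1, 6->3, 7->4, 14->8, 5->2
Step 2: d_i = R_x(i) - R_y(i); compute d_i^2.
  (5-10)^2=25, (6-6)^2=0, (7-5)^2=4, (10-9)^2=1, (3-7)^2=16, (1-1)^2=0, (4-3)^2=1, (8-4)^2=16, (9-8)^2=1, (2-2)^2=0
sum(d^2) = 64.
Step 3: rho = 1 - 6*64 / (10*(10^2 - 1)) = 1 - 384/990 = 0.612121.
Step 4: Under H0, t = rho * sqrt((n-2)/(1-rho^2)) = 2.1895 ~ t(8).
Step 5: Two-sided p-value from the t-distribution with 8 df = 0.059972.
Step 6: alpha = 0.05. fail to reject H0.

rho = 0.6121, p = 0.059972, fail to reject H0 at alpha = 0.05.


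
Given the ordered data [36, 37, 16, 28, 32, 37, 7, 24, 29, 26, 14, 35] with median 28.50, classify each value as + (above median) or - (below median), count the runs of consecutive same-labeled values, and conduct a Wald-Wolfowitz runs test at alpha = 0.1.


Step 1: Compute median = 28.50; label A = above, B = below.
Labels in order: AABBAABBABBA  (n_A = 6, n_B = 6)
Step 2: Count runs R = 7.
Step 3: Under H0 (random ordering), E[R] = 2*n_A*n_B/(n_A+n_B) + 1 = 2*6*6/12 + 1 = 7.0000.
        Var[R] = 2*n_A*n_B*(2*n_A*n_B - n_A - n_B) / ((n_A+n_B)^2 * (n_A+n_B-1)) = 4320/1584 = 2.7273.
        SD[R] = 1.6514.
Step 4: R = E[R], so z = 0 with no continuity correction.
Step 5: Two-sided p-value via normal approximation = 2*(1 - Phi(|z|)) = 1.000000.
Step 6: alpha = 0.1. fail to reject H0.

R = 7, z = 0.0000, p = 1.000000, fail to reject H0.


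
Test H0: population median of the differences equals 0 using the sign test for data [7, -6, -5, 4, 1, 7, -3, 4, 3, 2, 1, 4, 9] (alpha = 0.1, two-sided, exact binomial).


Step 1: Discard zero differences. Original n = 13; n_eff = number of nonzero differences = 13.
Nonzero differences (with sign): +7, -6, -5, +4, +1, +7, -3, +4, +3, +2, +1, +4, +9
Step 2: Count signs: positive = 10, negative = 3.
Step 3: Under H0: P(positive) = 0.5, so the number of positives S ~ Bin(13, 0.5).
Step 4: Two-sided exact p-value = sum of Bin(13,0.5) probabilities at or below the observed probability = 0.092285.
Step 5: alpha = 0.1. reject H0.

n_eff = 13, pos = 10, neg = 3, p = 0.092285, reject H0.


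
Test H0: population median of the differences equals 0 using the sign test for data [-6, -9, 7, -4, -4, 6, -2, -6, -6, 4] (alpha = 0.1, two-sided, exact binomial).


Step 1: Discard zero differences. Original n = 10; n_eff = number of nonzero differences = 10.
Nonzero differences (with sign): -6, -9, +7, -4, -4, +6, -2, -6, -6, +4
Step 2: Count signs: positive = 3, negative = 7.
Step 3: Under H0: P(positive) = 0.5, so the number of positives S ~ Bin(10, 0.5).
Step 4: Two-sided exact p-value = sum of Bin(10,0.5) probabilities at or below the observed probability = 0.343750.
Step 5: alpha = 0.1. fail to reject H0.

n_eff = 10, pos = 3, neg = 7, p = 0.343750, fail to reject H0.


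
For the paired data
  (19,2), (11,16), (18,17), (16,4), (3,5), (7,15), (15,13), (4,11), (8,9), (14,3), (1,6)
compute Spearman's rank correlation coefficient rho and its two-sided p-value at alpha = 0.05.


Step 1: Rank x and y separately (midranks; no ties here).
rank(x): 19->11, 11->6, 18->10, 16->9, 3->2, 7->4, 15->8, 4->3, 8->5, 14->7, 1->1
rank(y): 2->1, 16->10, 17->11, 4->3, 5->4, 15->9, 13->8, 11->7, 9->6, 3->2, 6->5
Step 2: d_i = R_x(i) - R_y(i); compute d_i^2.
  (11-1)^2=100, (6-10)^2=16, (10-11)^2=1, (9-3)^2=36, (2-4)^2=4, (4-9)^2=25, (8-8)^2=0, (3-7)^2=16, (5-6)^2=1, (7-2)^2=25, (1-5)^2=16
sum(d^2) = 240.
Step 3: rho = 1 - 6*240 / (11*(11^2 - 1)) = 1 - 1440/1320 = -0.090909.
Step 4: Under H0, t = rho * sqrt((n-2)/(1-rho^2)) = -0.2739 ~ t(9).
Step 5: Two-sided p-value from the t-distribution with 9 df = 0.790373.
Step 6: alpha = 0.05. fail to reject H0.

rho = -0.0909, p = 0.790373, fail to reject H0 at alpha = 0.05.


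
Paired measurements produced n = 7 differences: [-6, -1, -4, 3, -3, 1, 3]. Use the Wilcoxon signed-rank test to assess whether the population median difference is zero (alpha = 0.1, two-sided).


Step 1: Drop any zero differences (none here) and take |d_i|.
|d| = [6, 1, 4, 3, 3, 1, 3]
Step 2: Midrank |d_i| (ties get averaged ranks).
ranks: |6|->7, |1|->1.5, |4|->6, |3|->4, |3|->4, |1|->1.5, |3|->4
Step 3: Attach original signs; sum ranks with positive sign and with negative sign.
W+ = 4 + 1.5 + 4 = 9.5
W- = 7 + 1.5 + 6 + 4 = 18.5
(Check: W+ + W- = 28 should equal n(n+1)/2 = 28.)
Step 4: Test statistic W = min(W+, W-) = 9.5.
Step 5: Ties in |d|, so use the tie-corrected normal approximation.
        E[W] = n(n+1)/4 = 7*8/4 = 14.
        Tie groups: |d|=1 (t=2), |d|=3 (t=3); sum(t^3 - t) = 30.
        Var[W] = n(n+1)(2n+1)/24 - sum(t^3-t)/48 = 840/24 - 30/48 = 34.375.
        z = (W - E[W]) / sqrt(Var[W]) = (9.5 - 14) / 5.8630 = -0.7675.
        Two-sided p = 2*Phi(z) = 0.442771.
Step 6: alpha = 0.1. fail to reject H0.

W+ = 9.5, W- = 18.5, W = min = 9.5, p = 0.442771, fail to reject H0.


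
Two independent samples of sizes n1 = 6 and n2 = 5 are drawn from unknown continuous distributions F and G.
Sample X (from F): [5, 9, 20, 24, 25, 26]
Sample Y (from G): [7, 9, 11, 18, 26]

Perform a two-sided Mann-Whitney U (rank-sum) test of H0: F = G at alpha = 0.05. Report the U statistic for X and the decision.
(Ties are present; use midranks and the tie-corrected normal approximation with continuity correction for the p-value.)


Step 1: Combine and sort all 11 observations; assign midranks.
sorted (value, group): (5,X), (7,Y), (9,X), (9,Y), (11,Y), (18,Y), (20,X), (24,X), (25,X), (26,X), (26,Y)
ranks: 5->1, 7->2, 9->3.5, 9->3.5, 11->5, 18->6, 20->7, 24->8, 25->9, 26->10.5, 26->10.5
Step 2: Rank sum for X: R1 = 1 + 3.5 + 7 + 8 + 9 + 10.5 = 39.
Step 3: U_X = R1 - n1(n1+1)/2 = 39 - 6*7/2 = 39 - 21 = 18.
       U_Y = n1*n2 - U_X = 30 - 18 = 12.
Step 4: Ties are present, so use the tie-corrected normal approximation (with continuity correction) for the p-value.
Step 5: p-value = 0.646576; compare to alpha = 0.05. fail to reject H0.

U_X = 18, p = 0.646576, fail to reject H0 at alpha = 0.05.


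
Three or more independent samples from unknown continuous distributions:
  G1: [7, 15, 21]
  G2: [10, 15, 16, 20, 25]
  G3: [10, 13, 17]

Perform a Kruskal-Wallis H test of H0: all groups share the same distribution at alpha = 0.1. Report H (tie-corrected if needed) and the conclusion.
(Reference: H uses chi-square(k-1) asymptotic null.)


Step 1: Combine all N = 11 observations and assign midranks.
sorted (value, group, rank): (7,G1,1), (10,G2,2.5), (10,G3,2.5), (13,G3,4), (15,G1,5.5), (15,G2,5.5), (16,G2,7), (17,G3,8), (20,G2,9), (21,G1,10), (25,G2,11)
Step 2: Sum ranks within each group.
R_1 = 16.5 (n_1 = 3)
R_2 = 35 (n_2 = 5)
R_3 = 14.5 (n_3 = 3)
Step 3: H = 12/(N(N+1)) * sum(R_i^2/n_i) - 3(N+1)
     = 12/(11*12) * (16.5^2/3 + 35^2/5 + 14.5^2/3) - 3*12
     = 0.090909 * 405.833 - 36
     = 0.893939.
Step 4: Ties present; correction factor C = 1 - 12/(11^3 - 11) = 0.990909. Corrected H = 0.893939 / 0.990909 = 0.902141.
Step 5: Under H0, H ~ chi^2(2); p-value = 0.636946.
Step 6: alpha = 0.1. fail to reject H0.

H = 0.9021, df = 2, p = 0.636946, fail to reject H0.


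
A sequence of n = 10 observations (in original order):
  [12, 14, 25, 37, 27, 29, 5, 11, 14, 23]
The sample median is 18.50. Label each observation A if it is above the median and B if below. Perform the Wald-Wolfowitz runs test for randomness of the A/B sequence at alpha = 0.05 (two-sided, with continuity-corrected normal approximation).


Step 1: Compute median = 18.50; label A = above, B = below.
Labels in order: BBAAAABBBA  (n_A = 5, n_B = 5)
Step 2: Count runs R = 4.
Step 3: Under H0 (random ordering), E[R] = 2*n_A*n_B/(n_A+n_B) + 1 = 2*5*5/10 + 1 = 6.0000.
        Var[R] = 2*n_A*n_B*(2*n_A*n_B - n_A - n_B) / ((n_A+n_B)^2 * (n_A+n_B-1)) = 2000/900 = 2.2222.
        SD[R] = 1.4907.
Step 4: Continuity-corrected z = (R + 0.5 - E[R]) / SD[R] = (4 + 0.5 - 6.0000) / 1.4907 = -1.0062.
Step 5: Two-sided p-value via normal approximation = 2*(1 - Phi(|z|)) = 0.314305.
Step 6: alpha = 0.05. fail to reject H0.

R = 4, z = -1.0062, p = 0.314305, fail to reject H0.


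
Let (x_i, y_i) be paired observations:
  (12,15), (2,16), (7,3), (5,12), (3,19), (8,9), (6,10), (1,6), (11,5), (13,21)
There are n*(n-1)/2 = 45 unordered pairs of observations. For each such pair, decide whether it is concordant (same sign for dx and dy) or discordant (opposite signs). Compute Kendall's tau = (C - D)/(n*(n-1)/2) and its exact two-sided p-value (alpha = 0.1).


Step 1: Enumerate the 45 unordered pairs (i,j) with i<j and classify each by sign(x_j-x_i) * sign(y_j-y_i).
  (1,2):dx=-10,dy=+1->D; (1,3):dx=-5,dy=-12->C; (1,4):dx=-7,dy=-3->C; (1,5):dx=-9,dy=+4->D
  (1,6):dx=-4,dy=-6->C; (1,7):dx=-6,dy=-5->C; (1,8):dx=-11,dy=-9->C; (1,9):dx=-1,dy=-10->C
  (1,10):dx=+1,dy=+6->C; (2,3):dx=+5,dy=-13->D; (2,4):dx=+3,dy=-4->D; (2,5):dx=+1,dy=+3->C
  (2,6):dx=+6,dy=-7->D; (2,7):dx=+4,dy=-6->D; (2,8):dx=-1,dy=-10->C; (2,9):dx=+9,dy=-11->D
  (2,10):dx=+11,dy=+5->C; (3,4):dx=-2,dy=+9->D; (3,5):dx=-4,dy=+16->D; (3,6):dx=+1,dy=+6->C
  (3,7):dx=-1,dy=+7->D; (3,8):dx=-6,dy=+3->D; (3,9):dx=+4,dy=+2->C; (3,10):dx=+6,dy=+18->C
  (4,5):dx=-2,dy=+7->D; (4,6):dx=+3,dy=-3->D; (4,7):dx=+1,dy=-2->D; (4,8):dx=-4,dy=-6->C
  (4,9):dx=+6,dy=-7->D; (4,10):dx=+8,dy=+9->C; (5,6):dx=+5,dy=-10->D; (5,7):dx=+3,dy=-9->D
  (5,8):dx=-2,dy=-13->C; (5,9):dx=+8,dy=-14->D; (5,10):dx=+10,dy=+2->C; (6,7):dx=-2,dy=+1->D
  (6,8):dx=-7,dy=-3->C; (6,9):dx=+3,dy=-4->D; (6,10):dx=+5,dy=+12->C; (7,8):dx=-5,dy=-4->C
  (7,9):dx=+5,dy=-5->D; (7,10):dx=+7,dy=+11->C; (8,9):dx=+10,dy=-1->D; (8,10):dx=+12,dy=+15->C
  (9,10):dx=+2,dy=+16->C
Step 2: C = 23, D = 22, total pairs = 45.
Step 3: tau = (C - D)/(n(n-1)/2) = (23 - 22)/45 = 0.022222.
Step 4: Exact two-sided p-value (enumerate n! = 3628800 permutations of y under H0): p = 1.000000.
Step 5: alpha = 0.1. fail to reject H0.

tau_b = 0.0222 (C=23, D=22), p = 1.000000, fail to reject H0.


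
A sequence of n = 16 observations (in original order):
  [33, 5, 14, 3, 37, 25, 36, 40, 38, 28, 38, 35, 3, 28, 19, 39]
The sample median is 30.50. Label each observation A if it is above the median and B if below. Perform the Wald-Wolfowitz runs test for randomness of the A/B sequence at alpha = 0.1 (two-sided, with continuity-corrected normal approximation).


Step 1: Compute median = 30.50; label A = above, B = below.
Labels in order: ABBBABAAABAABBBA  (n_A = 8, n_B = 8)
Step 2: Count runs R = 9.
Step 3: Under H0 (random ordering), E[R] = 2*n_A*n_B/(n_A+n_B) + 1 = 2*8*8/16 + 1 = 9.0000.
        Var[R] = 2*n_A*n_B*(2*n_A*n_B - n_A - n_B) / ((n_A+n_B)^2 * (n_A+n_B-1)) = 14336/3840 = 3.7333.
        SD[R] = 1.9322.
Step 4: R = E[R], so z = 0 with no continuity correction.
Step 5: Two-sided p-value via normal approximation = 2*(1 - Phi(|z|)) = 1.000000.
Step 6: alpha = 0.1. fail to reject H0.

R = 9, z = 0.0000, p = 1.000000, fail to reject H0.


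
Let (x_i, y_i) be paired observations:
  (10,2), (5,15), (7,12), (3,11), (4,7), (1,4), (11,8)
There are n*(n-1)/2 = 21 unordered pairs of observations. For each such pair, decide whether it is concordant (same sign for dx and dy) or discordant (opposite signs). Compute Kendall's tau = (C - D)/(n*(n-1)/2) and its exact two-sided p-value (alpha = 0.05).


Step 1: Enumerate the 21 unordered pairs (i,j) with i<j and classify each by sign(x_j-x_i) * sign(y_j-y_i).
  (1,2):dx=-5,dy=+13->D; (1,3):dx=-3,dy=+10->D; (1,4):dx=-7,dy=+9->D; (1,5):dx=-6,dy=+5->D
  (1,6):dx=-9,dy=+2->D; (1,7):dx=+1,dy=+6->C; (2,3):dx=+2,dy=-3->D; (2,4):dx=-2,dy=-4->C
  (2,5):dx=-1,dy=-8->C; (2,6):dx=-4,dy=-11->C; (2,7):dx=+6,dy=-7->D; (3,4):dx=-4,dy=-1->C
  (3,5):dx=-3,dy=-5->C; (3,6):dx=-6,dy=-8->C; (3,7):dx=+4,dy=-4->D; (4,5):dx=+1,dy=-4->D
  (4,6):dx=-2,dy=-7->C; (4,7):dx=+8,dy=-3->D; (5,6):dx=-3,dy=-3->C; (5,7):dx=+7,dy=+1->C
  (6,7):dx=+10,dy=+4->C
Step 2: C = 11, D = 10, total pairs = 21.
Step 3: tau = (C - D)/(n(n-1)/2) = (11 - 10)/21 = 0.047619.
Step 4: Exact two-sided p-value (enumerate n! = 5040 permutations of y under H0): p = 1.000000.
Step 5: alpha = 0.05. fail to reject H0.

tau_b = 0.0476 (C=11, D=10), p = 1.000000, fail to reject H0.


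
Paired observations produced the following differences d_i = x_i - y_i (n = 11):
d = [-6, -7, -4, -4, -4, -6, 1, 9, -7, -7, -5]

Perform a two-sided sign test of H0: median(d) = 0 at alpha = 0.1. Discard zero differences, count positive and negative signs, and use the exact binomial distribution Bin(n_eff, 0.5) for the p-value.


Step 1: Discard zero differences. Original n = 11; n_eff = number of nonzero differences = 11.
Nonzero differences (with sign): -6, -7, -4, -4, -4, -6, +1, +9, -7, -7, -5
Step 2: Count signs: positive = 2, negative = 9.
Step 3: Under H0: P(positive) = 0.5, so the number of positives S ~ Bin(11, 0.5).
Step 4: Two-sided exact p-value = sum of Bin(11,0.5) probabilities at or below the observed probability = 0.065430.
Step 5: alpha = 0.1. reject H0.

n_eff = 11, pos = 2, neg = 9, p = 0.065430, reject H0.


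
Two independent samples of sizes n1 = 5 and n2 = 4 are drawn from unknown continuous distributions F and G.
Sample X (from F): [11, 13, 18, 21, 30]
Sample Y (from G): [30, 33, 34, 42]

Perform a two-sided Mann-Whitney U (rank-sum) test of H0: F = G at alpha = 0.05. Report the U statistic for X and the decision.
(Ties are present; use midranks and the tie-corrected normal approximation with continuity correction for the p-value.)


Step 1: Combine and sort all 9 observations; assign midranks.
sorted (value, group): (11,X), (13,X), (18,X), (21,X), (30,X), (30,Y), (33,Y), (34,Y), (42,Y)
ranks: 11->1, 13->2, 18->3, 21->4, 30->5.5, 30->5.5, 33->7, 34->8, 42->9
Step 2: Rank sum for X: R1 = 1 + 2 + 3 + 4 + 5.5 = 15.5.
Step 3: U_X = R1 - n1(n1+1)/2 = 15.5 - 5*6/2 = 15.5 - 15 = 0.5.
       U_Y = n1*n2 - U_X = 20 - 0.5 = 19.5.
Step 4: Ties are present, so use the tie-corrected normal approximation (with continuity correction) for the p-value.
Step 5: p-value = 0.026844; compare to alpha = 0.05. reject H0.

U_X = 0.5, p = 0.026844, reject H0 at alpha = 0.05.


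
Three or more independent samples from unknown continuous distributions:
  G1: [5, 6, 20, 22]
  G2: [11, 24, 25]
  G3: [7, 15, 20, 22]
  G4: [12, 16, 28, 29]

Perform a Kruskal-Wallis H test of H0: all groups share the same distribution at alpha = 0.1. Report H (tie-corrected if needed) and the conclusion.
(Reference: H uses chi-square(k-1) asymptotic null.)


Step 1: Combine all N = 15 observations and assign midranks.
sorted (value, group, rank): (5,G1,1), (6,G1,2), (7,G3,3), (11,G2,4), (12,G4,5), (15,G3,6), (16,G4,7), (20,G1,8.5), (20,G3,8.5), (22,G1,10.5), (22,G3,10.5), (24,G2,12), (25,G2,13), (28,G4,14), (29,G4,15)
Step 2: Sum ranks within each group.
R_1 = 22 (n_1 = 4)
R_2 = 29 (n_2 = 3)
R_3 = 28 (n_3 = 4)
R_4 = 41 (n_4 = 4)
Step 3: H = 12/(N(N+1)) * sum(R_i^2/n_i) - 3(N+1)
     = 12/(15*16) * (22^2/4 + 29^2/3 + 28^2/4 + 41^2/4) - 3*16
     = 0.050000 * 1017.58 - 48
     = 2.879167.
Step 4: Ties present; correction factor C = 1 - 12/(15^3 - 15) = 0.996429. Corrected H = 2.879167 / 0.996429 = 2.889486.
Step 5: Under H0, H ~ chi^2(3); p-value = 0.408980.
Step 6: alpha = 0.1. fail to reject H0.

H = 2.8895, df = 3, p = 0.408980, fail to reject H0.


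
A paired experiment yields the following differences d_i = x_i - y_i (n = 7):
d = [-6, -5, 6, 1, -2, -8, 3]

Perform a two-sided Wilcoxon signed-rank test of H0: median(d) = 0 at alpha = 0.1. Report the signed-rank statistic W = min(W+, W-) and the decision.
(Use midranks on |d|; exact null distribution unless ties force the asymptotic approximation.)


Step 1: Drop any zero differences (none here) and take |d_i|.
|d| = [6, 5, 6, 1, 2, 8, 3]
Step 2: Midrank |d_i| (ties get averaged ranks).
ranks: |6|->5.5, |5|->4, |6|->5.5, |1|->1, |2|->2, |8|->7, |3|->3
Step 3: Attach original signs; sum ranks with positive sign and with negative sign.
W+ = 5.5 + 1 + 3 = 9.5
W- = 5.5 + 4 + 2 + 7 = 18.5
(Check: W+ + W- = 28 should equal n(n+1)/2 = 28.)
Step 4: Test statistic W = min(W+, W-) = 9.5.
Step 5: Ties in |d|, so use the tie-corrected normal approximation.
        E[W] = n(n+1)/4 = 7*8/4 = 14.
        Tie groups: |d|=6 (t=2); sum(t^3 - t) = 6.
        Var[W] = n(n+1)(2n+1)/24 - sum(t^3-t)/48 = 840/24 - 6/48 = 34.875.
        z = (W - E[W]) / sqrt(Var[W]) = (9.5 - 14) / 5.9055 = -0.7620.
        Two-sided p = 2*Phi(z) = 0.446060.
Step 6: alpha = 0.1. fail to reject H0.

W+ = 9.5, W- = 18.5, W = min = 9.5, p = 0.446060, fail to reject H0.


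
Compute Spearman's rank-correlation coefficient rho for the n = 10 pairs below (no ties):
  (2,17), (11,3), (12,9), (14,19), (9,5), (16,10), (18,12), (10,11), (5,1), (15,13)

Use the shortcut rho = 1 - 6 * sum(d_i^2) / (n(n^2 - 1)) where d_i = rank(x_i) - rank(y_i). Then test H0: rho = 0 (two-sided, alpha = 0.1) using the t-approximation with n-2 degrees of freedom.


Step 1: Rank x and y separately (midranks; no ties here).
rank(x): 2->1, 11->5, 12->6, 14->7, 9->3, 16->9, 18->10, 10->4, 5->2, 15->8
rank(y): 17->9, 3->2, 9->4, 19->10, 5->3, 10->5, 12->7, 11->6, 1->1, 13->8
Step 2: d_i = R_x(i) - R_y(i); compute d_i^2.
  (1-9)^2=64, (5-2)^2=9, (6-4)^2=4, (7-10)^2=9, (3-3)^2=0, (9-5)^2=16, (10-7)^2=9, (4-6)^2=4, (2-1)^2=1, (8-8)^2=0
sum(d^2) = 116.
Step 3: rho = 1 - 6*116 / (10*(10^2 - 1)) = 1 - 696/990 = 0.296970.
Step 4: Under H0, t = rho * sqrt((n-2)/(1-rho^2)) = 0.8796 ~ t(8).
Step 5: Two-sided p-value from the t-distribution with 8 df = 0.404702.
Step 6: alpha = 0.1. fail to reject H0.

rho = 0.2970, p = 0.404702, fail to reject H0 at alpha = 0.1.


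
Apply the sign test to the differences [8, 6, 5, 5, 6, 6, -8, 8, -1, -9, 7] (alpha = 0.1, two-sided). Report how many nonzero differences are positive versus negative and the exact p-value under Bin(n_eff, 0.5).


Step 1: Discard zero differences. Original n = 11; n_eff = number of nonzero differences = 11.
Nonzero differences (with sign): +8, +6, +5, +5, +6, +6, -8, +8, -1, -9, +7
Step 2: Count signs: positive = 8, negative = 3.
Step 3: Under H0: P(positive) = 0.5, so the number of positives S ~ Bin(11, 0.5).
Step 4: Two-sided exact p-value = sum of Bin(11,0.5) probabilities at or below the observed probability = 0.226562.
Step 5: alpha = 0.1. fail to reject H0.

n_eff = 11, pos = 8, neg = 3, p = 0.226562, fail to reject H0.


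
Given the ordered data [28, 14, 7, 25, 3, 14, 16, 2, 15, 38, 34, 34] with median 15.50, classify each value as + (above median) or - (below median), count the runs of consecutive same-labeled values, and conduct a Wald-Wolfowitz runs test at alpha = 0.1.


Step 1: Compute median = 15.50; label A = above, B = below.
Labels in order: ABBABBABBAAA  (n_A = 6, n_B = 6)
Step 2: Count runs R = 7.
Step 3: Under H0 (random ordering), E[R] = 2*n_A*n_B/(n_A+n_B) + 1 = 2*6*6/12 + 1 = 7.0000.
        Var[R] = 2*n_A*n_B*(2*n_A*n_B - n_A - n_B) / ((n_A+n_B)^2 * (n_A+n_B-1)) = 4320/1584 = 2.7273.
        SD[R] = 1.6514.
Step 4: R = E[R], so z = 0 with no continuity correction.
Step 5: Two-sided p-value via normal approximation = 2*(1 - Phi(|z|)) = 1.000000.
Step 6: alpha = 0.1. fail to reject H0.

R = 7, z = 0.0000, p = 1.000000, fail to reject H0.


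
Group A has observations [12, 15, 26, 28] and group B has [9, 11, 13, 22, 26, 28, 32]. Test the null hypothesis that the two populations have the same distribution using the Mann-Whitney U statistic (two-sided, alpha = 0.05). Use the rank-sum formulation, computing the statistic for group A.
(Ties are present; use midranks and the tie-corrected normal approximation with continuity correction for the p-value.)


Step 1: Combine and sort all 11 observations; assign midranks.
sorted (value, group): (9,Y), (11,Y), (12,X), (13,Y), (15,X), (22,Y), (26,X), (26,Y), (28,X), (28,Y), (32,Y)
ranks: 9->1, 11->2, 12->3, 13->4, 15->5, 22->6, 26->7.5, 26->7.5, 28->9.5, 28->9.5, 32->11
Step 2: Rank sum for X: R1 = 3 + 5 + 7.5 + 9.5 = 25.
Step 3: U_X = R1 - n1(n1+1)/2 = 25 - 4*5/2 = 25 - 10 = 15.
       U_Y = n1*n2 - U_X = 28 - 15 = 13.
Step 4: Ties are present, so use the tie-corrected normal approximation (with continuity correction) for the p-value.
Step 5: p-value = 0.924376; compare to alpha = 0.05. fail to reject H0.

U_X = 15, p = 0.924376, fail to reject H0 at alpha = 0.05.


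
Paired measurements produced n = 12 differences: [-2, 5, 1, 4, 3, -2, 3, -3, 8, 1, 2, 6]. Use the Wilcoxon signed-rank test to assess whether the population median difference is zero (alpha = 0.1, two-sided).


Step 1: Drop any zero differences (none here) and take |d_i|.
|d| = [2, 5, 1, 4, 3, 2, 3, 3, 8, 1, 2, 6]
Step 2: Midrank |d_i| (ties get averaged ranks).
ranks: |2|->4, |5|->10, |1|->1.5, |4|->9, |3|->7, |2|->4, |3|->7, |3|->7, |8|->12, |1|->1.5, |2|->4, |6|->11
Step 3: Attach original signs; sum ranks with positive sign and with negative sign.
W+ = 10 + 1.5 + 9 + 7 + 7 + 12 + 1.5 + 4 + 11 = 63
W- = 4 + 4 + 7 = 15
(Check: W+ + W- = 78 should equal n(n+1)/2 = 78.)
Step 4: Test statistic W = min(W+, W-) = 15.
Step 5: Ties in |d|, so use the tie-corrected normal approximation.
        E[W] = n(n+1)/4 = 12*13/4 = 39.
        Tie groups: |d|=1 (t=2), |d|=2 (t=3), |d|=3 (t=3); sum(t^3 - t) = 54.
        Var[W] = n(n+1)(2n+1)/24 - sum(t^3-t)/48 = 3900/24 - 54/48 = 161.375.
        z = (W - E[W]) / sqrt(Var[W]) = (15 - 39) / 12.7033 = -1.8893.
        Two-sided p = 2*Phi(z) = 0.058856.
Step 6: alpha = 0.1. reject H0.

W+ = 63, W- = 15, W = min = 15, p = 0.058856, reject H0.


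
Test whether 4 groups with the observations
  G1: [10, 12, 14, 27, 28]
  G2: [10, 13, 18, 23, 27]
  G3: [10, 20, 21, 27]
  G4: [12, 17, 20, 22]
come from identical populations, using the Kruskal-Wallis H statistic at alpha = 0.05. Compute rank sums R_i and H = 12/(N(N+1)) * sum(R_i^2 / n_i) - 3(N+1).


Step 1: Combine all N = 18 observations and assign midranks.
sorted (value, group, rank): (10,G1,2), (10,G2,2), (10,G3,2), (12,G1,4.5), (12,G4,4.5), (13,G2,6), (14,G1,7), (17,G4,8), (18,G2,9), (20,G3,10.5), (20,G4,10.5), (21,G3,12), (22,G4,13), (23,G2,14), (27,G1,16), (27,G2,16), (27,G3,16), (28,G1,18)
Step 2: Sum ranks within each group.
R_1 = 47.5 (n_1 = 5)
R_2 = 47 (n_2 = 5)
R_3 = 40.5 (n_3 = 4)
R_4 = 36 (n_4 = 4)
Step 3: H = 12/(N(N+1)) * sum(R_i^2/n_i) - 3(N+1)
     = 12/(18*19) * (47.5^2/5 + 47^2/5 + 40.5^2/4 + 36^2/4) - 3*19
     = 0.035088 * 1627.11 - 57
     = 0.091667.
Step 4: Ties present; correction factor C = 1 - 60/(18^3 - 18) = 0.989680. Corrected H = 0.091667 / 0.989680 = 0.092623.
Step 5: Under H0, H ~ chi^2(3); p-value = 0.992708.
Step 6: alpha = 0.05. fail to reject H0.

H = 0.0926, df = 3, p = 0.992708, fail to reject H0.


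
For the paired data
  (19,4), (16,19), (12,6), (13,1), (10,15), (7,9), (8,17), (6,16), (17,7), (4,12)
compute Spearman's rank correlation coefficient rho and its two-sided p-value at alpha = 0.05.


Step 1: Rank x and y separately (midranks; no ties here).
rank(x): 19->10, 16->8, 12->6, 13->7, 10->5, 7->3, 8->4, 6->2, 17->9, 4->1
rank(y): 4->2, 19->10, 6->3, 1->1, 15->7, 9->5, 17->9, 16->8, 7->4, 12->6
Step 2: d_i = R_x(i) - R_y(i); compute d_i^2.
  (10-2)^2=64, (8-10)^2=4, (6-3)^2=9, (7-1)^2=36, (5-7)^2=4, (3-5)^2=4, (4-9)^2=25, (2-8)^2=36, (9-4)^2=25, (1-6)^2=25
sum(d^2) = 232.
Step 3: rho = 1 - 6*232 / (10*(10^2 - 1)) = 1 - 1392/990 = -0.406061.
Step 4: Under H0, t = rho * sqrt((n-2)/(1-rho^2)) = -1.2568 ~ t(8).
Step 5: Two-sided p-value from the t-distribution with 8 df = 0.244282.
Step 6: alpha = 0.05. fail to reject H0.

rho = -0.4061, p = 0.244282, fail to reject H0 at alpha = 0.05.


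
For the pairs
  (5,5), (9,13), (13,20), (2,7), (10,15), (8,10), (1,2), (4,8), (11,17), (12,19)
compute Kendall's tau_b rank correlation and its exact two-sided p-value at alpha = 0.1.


Step 1: Enumerate the 45 unordered pairs (i,j) with i<j and classify each by sign(x_j-x_i) * sign(y_j-y_i).
  (1,2):dx=+4,dy=+8->C; (1,3):dx=+8,dy=+15->C; (1,4):dx=-3,dy=+2->D; (1,5):dx=+5,dy=+10->C
  (1,6):dx=+3,dy=+5->C; (1,7):dx=-4,dy=-3->C; (1,8):dx=-1,dy=+3->D; (1,9):dx=+6,dy=+12->C
  (1,10):dx=+7,dy=+14->C; (2,3):dx=+4,dy=+7->C; (2,4):dx=-7,dy=-6->C; (2,5):dx=+1,dy=+2->C
  (2,6):dx=-1,dy=-3->C; (2,7):dx=-8,dy=-11->C; (2,8):dx=-5,dy=-5->C; (2,9):dx=+2,dy=+4->C
  (2,10):dx=+3,dy=+6->C; (3,4):dx=-11,dy=-13->C; (3,5):dx=-3,dy=-5->C; (3,6):dx=-5,dy=-10->C
  (3,7):dx=-12,dy=-18->C; (3,8):dx=-9,dy=-12->C; (3,9):dx=-2,dy=-3->C; (3,10):dx=-1,dy=-1->C
  (4,5):dx=+8,dy=+8->C; (4,6):dx=+6,dy=+3->C; (4,7):dx=-1,dy=-5->C; (4,8):dx=+2,dy=+1->C
  (4,9):dx=+9,dy=+10->C; (4,10):dx=+10,dy=+12->C; (5,6):dx=-2,dy=-5->C; (5,7):dx=-9,dy=-13->C
  (5,8):dx=-6,dy=-7->C; (5,9):dx=+1,dy=+2->C; (5,10):dx=+2,dy=+4->C; (6,7):dx=-7,dy=-8->C
  (6,8):dx=-4,dy=-2->C; (6,9):dx=+3,dy=+7->C; (6,10):dx=+4,dy=+9->C; (7,8):dx=+3,dy=+6->C
  (7,9):dx=+10,dy=+15->C; (7,10):dx=+11,dy=+17->C; (8,9):dx=+7,dy=+9->C; (8,10):dx=+8,dy=+11->C
  (9,10):dx=+1,dy=+2->C
Step 2: C = 43, D = 2, total pairs = 45.
Step 3: tau = (C - D)/(n(n-1)/2) = (43 - 2)/45 = 0.911111.
Step 4: Exact two-sided p-value (enumerate n! = 3628800 permutations of y under H0): p = 0.000030.
Step 5: alpha = 0.1. reject H0.

tau_b = 0.9111 (C=43, D=2), p = 0.000030, reject H0.


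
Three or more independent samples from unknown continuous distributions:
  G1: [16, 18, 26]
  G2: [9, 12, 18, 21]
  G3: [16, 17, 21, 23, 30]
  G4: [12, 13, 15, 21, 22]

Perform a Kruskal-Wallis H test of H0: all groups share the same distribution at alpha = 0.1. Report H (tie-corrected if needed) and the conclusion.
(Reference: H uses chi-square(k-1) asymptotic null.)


Step 1: Combine all N = 17 observations and assign midranks.
sorted (value, group, rank): (9,G2,1), (12,G2,2.5), (12,G4,2.5), (13,G4,4), (15,G4,5), (16,G1,6.5), (16,G3,6.5), (17,G3,8), (18,G1,9.5), (18,G2,9.5), (21,G2,12), (21,G3,12), (21,G4,12), (22,G4,14), (23,G3,15), (26,G1,16), (30,G3,17)
Step 2: Sum ranks within each group.
R_1 = 32 (n_1 = 3)
R_2 = 25 (n_2 = 4)
R_3 = 58.5 (n_3 = 5)
R_4 = 37.5 (n_4 = 5)
Step 3: H = 12/(N(N+1)) * sum(R_i^2/n_i) - 3(N+1)
     = 12/(17*18) * (32^2/3 + 25^2/4 + 58.5^2/5 + 37.5^2/5) - 3*18
     = 0.039216 * 1463.28 - 54
     = 3.383660.
Step 4: Ties present; correction factor C = 1 - 42/(17^3 - 17) = 0.991422. Corrected H = 3.383660 / 0.991422 = 3.412938.
Step 5: Under H0, H ~ chi^2(3); p-value = 0.332231.
Step 6: alpha = 0.1. fail to reject H0.

H = 3.4129, df = 3, p = 0.332231, fail to reject H0.
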